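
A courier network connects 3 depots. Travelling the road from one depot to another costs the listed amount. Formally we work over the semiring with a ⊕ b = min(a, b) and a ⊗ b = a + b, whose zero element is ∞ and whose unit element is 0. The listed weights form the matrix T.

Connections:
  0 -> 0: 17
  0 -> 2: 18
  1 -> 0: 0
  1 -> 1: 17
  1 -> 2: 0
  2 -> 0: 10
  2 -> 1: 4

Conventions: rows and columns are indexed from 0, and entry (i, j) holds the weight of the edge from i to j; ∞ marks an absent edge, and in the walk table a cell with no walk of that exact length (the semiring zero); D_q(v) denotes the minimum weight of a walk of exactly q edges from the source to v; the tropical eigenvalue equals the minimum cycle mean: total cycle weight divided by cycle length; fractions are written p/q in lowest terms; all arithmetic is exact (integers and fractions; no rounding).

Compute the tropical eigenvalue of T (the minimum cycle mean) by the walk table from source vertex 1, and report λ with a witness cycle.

q=0: [∞, 0, ∞]
q=1: [0, 17, 0]
q=2: [10, 4, 17]
q=3: [4, 21, 4]
Optimal cycle mean attained by: cycle 1->2->1, total 0 + 4, length 2.
Answer: λ = 2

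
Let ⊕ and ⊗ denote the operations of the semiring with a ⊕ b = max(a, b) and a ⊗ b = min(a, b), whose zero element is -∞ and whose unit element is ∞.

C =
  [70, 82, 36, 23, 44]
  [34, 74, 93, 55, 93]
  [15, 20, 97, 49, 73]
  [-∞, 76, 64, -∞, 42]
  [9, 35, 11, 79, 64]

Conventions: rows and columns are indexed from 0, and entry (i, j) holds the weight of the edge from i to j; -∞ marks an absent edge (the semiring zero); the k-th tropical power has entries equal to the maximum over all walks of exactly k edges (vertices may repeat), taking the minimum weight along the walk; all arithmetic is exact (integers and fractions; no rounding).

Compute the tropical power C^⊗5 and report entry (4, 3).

C^⊗2:
  [70, 74, 82, 55, 82]
  [34, 74, 93, 79, 74]
  [20, 49, 97, 73, 73]
  [34, 74, 76, 55, 76]
  [34, 76, 64, 64, 64]
C^⊗3:
  [70, 74, 82, 79, 74]
  [34, 76, 93, 74, 74]
  [34, 73, 97, 73, 73]
  [34, 74, 76, 76, 74]
  [34, 74, 76, 64, 76]
C^⊗4:
  [70, 76, 82, 74, 74]
  [34, 74, 93, 74, 76]
  [34, 73, 97, 73, 73]
  [34, 76, 76, 74, 74]
  [34, 74, 76, 76, 74]
C^⊗5:
  [70, 74, 82, 74, 76]
  [34, 74, 93, 76, 74]
  [34, 73, 97, 73, 73]
  [34, 74, 76, 74, 76]
  [34, 76, 76, 74, 74]
Key observation: the optimum is the walk 4->3->1->1->4->3, with weight 79 min 76 min 74 min 93 min 79 = 74.
Optimal value attained by: walk 4->3->1->1->4->3.
Answer: (C^⊗5)[4][3] = 74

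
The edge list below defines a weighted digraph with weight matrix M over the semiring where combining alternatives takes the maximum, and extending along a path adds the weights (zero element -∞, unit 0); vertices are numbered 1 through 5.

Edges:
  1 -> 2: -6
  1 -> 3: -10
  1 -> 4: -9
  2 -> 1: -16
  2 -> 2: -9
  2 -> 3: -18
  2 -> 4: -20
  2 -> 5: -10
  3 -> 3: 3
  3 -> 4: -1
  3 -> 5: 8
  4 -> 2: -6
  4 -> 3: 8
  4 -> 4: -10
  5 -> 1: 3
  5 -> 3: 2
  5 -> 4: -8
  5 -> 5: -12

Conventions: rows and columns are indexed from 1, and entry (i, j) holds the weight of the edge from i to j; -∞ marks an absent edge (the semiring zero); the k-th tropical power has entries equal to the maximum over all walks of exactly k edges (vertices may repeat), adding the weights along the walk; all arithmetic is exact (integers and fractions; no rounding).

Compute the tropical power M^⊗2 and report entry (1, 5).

M^⊗2:
  [-22, -15, -1, -11, -2]
  [-7, -18, -8, -18, -10]
  [11, -7, 10, 2, 11]
  [-22, -15, 11, 7, 16]
  [-9, -3, 5, 1, 10]
Key observation: the optimum is the walk 1->3->5, with weight (-10) + 8 = -2.
Optimal value attained by: walk 1->3->5.
Answer: (M^⊗2)[1][5] = -2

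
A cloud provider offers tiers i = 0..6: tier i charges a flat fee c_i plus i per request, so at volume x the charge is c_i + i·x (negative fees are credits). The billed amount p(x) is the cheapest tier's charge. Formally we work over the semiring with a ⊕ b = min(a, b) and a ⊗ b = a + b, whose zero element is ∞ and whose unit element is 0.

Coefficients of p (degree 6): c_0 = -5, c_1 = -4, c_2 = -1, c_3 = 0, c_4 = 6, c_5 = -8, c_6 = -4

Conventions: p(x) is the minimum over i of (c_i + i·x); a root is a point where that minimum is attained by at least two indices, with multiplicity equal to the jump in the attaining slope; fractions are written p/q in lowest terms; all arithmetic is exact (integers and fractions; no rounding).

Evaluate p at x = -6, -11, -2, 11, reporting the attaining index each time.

p(-6) = min(-5+0·(-6)=-5, -4+1·(-6)=-10, -1+2·(-6)=-13, 0+3·(-6)=-18, 6+4·(-6)=-18, -8+5·(-6)=-38, -4+6·(-6)=-40) = -40 (attained by i=6)
p(-11) = min(-5+0·(-11)=-5, -4+1·(-11)=-15, -1+2·(-11)=-23, 0+3·(-11)=-33, 6+4·(-11)=-38, -8+5·(-11)=-63, -4+6·(-11)=-70) = -70 (attained by i=6)
p(-2) = min(-5+0·(-2)=-5, -4+1·(-2)=-6, -1+2·(-2)=-5, 0+3·(-2)=-6, 6+4·(-2)=-2, -8+5·(-2)=-18, -4+6·(-2)=-16) = -18 (attained by i=5)
p(11) = min(-5+0·11=-5, -4+1·11=7, -1+2·11=21, 0+3·11=33, 6+4·11=50, -8+5·11=47, -4+6·11=62) = -5 (attained by i=0)
Answer: p(-6) = -40; p(-11) = -70; p(-2) = -18; p(11) = -5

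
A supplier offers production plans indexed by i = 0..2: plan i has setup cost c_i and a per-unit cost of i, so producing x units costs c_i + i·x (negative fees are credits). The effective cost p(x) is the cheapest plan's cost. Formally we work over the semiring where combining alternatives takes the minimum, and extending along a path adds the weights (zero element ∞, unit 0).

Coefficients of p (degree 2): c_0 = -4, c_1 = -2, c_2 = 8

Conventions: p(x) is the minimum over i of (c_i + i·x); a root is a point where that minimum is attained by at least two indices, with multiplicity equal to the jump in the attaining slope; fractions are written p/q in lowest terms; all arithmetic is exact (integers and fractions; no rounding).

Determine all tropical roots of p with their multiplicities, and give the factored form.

hull edge (i=0, c=-4) to (i=1, c=-2): slope 2, span 1
hull edge (i=1, c=-2) to (i=2, c=8): slope 10, span 1
Factored form: p(x) = 8 ⊗ (x ⊕ (-10)) ⊗ (x ⊕ (-2))
Answer: roots = -10 (mult 1), -2 (mult 1)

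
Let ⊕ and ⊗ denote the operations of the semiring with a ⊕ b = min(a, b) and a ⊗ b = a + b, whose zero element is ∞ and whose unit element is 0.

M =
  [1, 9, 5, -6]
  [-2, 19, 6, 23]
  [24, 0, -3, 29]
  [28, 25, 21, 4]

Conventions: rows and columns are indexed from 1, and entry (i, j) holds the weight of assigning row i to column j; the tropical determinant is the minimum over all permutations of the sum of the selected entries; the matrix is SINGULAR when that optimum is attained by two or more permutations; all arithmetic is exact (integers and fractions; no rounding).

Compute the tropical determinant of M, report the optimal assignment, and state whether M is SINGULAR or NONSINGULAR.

σ = (1, 2, 3, 4): 1 + 19 + (-3) + 4 = 21
σ = (1, 2, 4, 3): 1 + 19 + 29 + 21 = 70
σ = (1, 3, 2, 4): 1 + 6 + 0 + 4 = 11
σ = (1, 3, 4, 2): 1 + 6 + 29 + 25 = 61
σ = (1, 4, 2, 3): 1 + 23 + 0 + 21 = 45
σ = (1, 4, 3, 2): 1 + 23 + (-3) + 25 = 46
σ = (2, 1, 3, 4): 9 + (-2) + (-3) + 4 = 8
σ = (2, 1, 4, 3): 9 + (-2) + 29 + 21 = 57
σ = (2, 3, 1, 4): 9 + 6 + 24 + 4 = 43
σ = (2, 3, 4, 1): 9 + 6 + 29 + 28 = 72
σ = (2, 4, 1, 3): 9 + 23 + 24 + 21 = 77
σ = (2, 4, 3, 1): 9 + 23 + (-3) + 28 = 57
σ = (3, 1, 2, 4): 5 + (-2) + 0 + 4 = 7
σ = (3, 1, 4, 2): 5 + (-2) + 29 + 25 = 57
σ = (3, 2, 1, 4): 5 + 19 + 24 + 4 = 52
σ = (3, 2, 4, 1): 5 + 19 + 29 + 28 = 81
σ = (3, 4, 1, 2): 5 + 23 + 24 + 25 = 77
σ = (3, 4, 2, 1): 5 + 23 + 0 + 28 = 56
σ = (4, 1, 2, 3): (-6) + (-2) + 0 + 21 = 13
σ = (4, 1, 3, 2): (-6) + (-2) + (-3) + 25 = 14
σ = (4, 2, 1, 3): (-6) + 19 + 24 + 21 = 58
σ = (4, 2, 3, 1): (-6) + 19 + (-3) + 28 = 38
σ = (4, 3, 1, 2): (-6) + 6 + 24 + 25 = 49
σ = (4, 3, 2, 1): (-6) + 6 + 0 + 28 = 28
Optimal value attained by: σ = (3, 1, 2, 4).
Answer: det⊕(M) = 7; verdict: NONSINGULAR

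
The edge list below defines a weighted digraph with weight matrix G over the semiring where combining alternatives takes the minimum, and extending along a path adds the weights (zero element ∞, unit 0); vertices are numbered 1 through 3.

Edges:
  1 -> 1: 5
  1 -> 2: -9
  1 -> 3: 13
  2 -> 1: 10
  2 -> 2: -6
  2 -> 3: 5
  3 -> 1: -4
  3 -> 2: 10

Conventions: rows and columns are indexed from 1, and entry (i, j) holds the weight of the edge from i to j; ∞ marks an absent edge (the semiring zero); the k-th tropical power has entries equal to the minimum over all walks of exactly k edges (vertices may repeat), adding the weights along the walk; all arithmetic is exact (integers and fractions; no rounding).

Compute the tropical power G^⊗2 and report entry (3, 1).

G^⊗2:
  [1, -15, -4]
  [1, -12, -1]
  [1, -13, 9]
Key observation: the optimum is the walk 3->1->1, with weight (-4) + 5 = 1.
Optimal value attained by: walk 3->1->1.
Answer: (G^⊗2)[3][1] = 1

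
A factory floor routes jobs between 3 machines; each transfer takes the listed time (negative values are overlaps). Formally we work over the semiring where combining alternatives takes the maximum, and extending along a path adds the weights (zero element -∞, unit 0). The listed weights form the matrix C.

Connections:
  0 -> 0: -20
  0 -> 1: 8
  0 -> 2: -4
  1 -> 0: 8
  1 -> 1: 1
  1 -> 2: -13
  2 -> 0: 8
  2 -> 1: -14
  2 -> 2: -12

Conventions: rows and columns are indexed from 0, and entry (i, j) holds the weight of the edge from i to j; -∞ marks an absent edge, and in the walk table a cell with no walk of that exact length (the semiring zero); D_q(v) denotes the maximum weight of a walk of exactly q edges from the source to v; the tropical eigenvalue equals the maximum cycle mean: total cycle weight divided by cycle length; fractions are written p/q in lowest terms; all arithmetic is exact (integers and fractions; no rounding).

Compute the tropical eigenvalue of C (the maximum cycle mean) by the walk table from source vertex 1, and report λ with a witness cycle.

q=0: [-∞, 0, -∞]
q=1: [8, 1, -13]
q=2: [9, 16, 4]
q=3: [24, 17, 5]
Optimal cycle mean attained by: cycle 0->1->0, total 8 + 8, length 2.
Answer: λ = 8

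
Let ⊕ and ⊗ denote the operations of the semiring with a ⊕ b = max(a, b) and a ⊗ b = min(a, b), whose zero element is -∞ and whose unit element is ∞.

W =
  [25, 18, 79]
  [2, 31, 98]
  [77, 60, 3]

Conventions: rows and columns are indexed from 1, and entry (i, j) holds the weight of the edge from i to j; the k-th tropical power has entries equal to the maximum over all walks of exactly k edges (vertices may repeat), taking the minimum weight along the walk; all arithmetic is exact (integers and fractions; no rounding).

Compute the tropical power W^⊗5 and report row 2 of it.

W^⊗2:
  [77, 60, 25]
  [77, 60, 31]
  [25, 31, 77]
W^⊗3:
  [25, 31, 77]
  [31, 31, 77]
  [77, 60, 31]
W^⊗4:
  [77, 60, 31]
  [77, 60, 31]
  [31, 31, 77]
W^⊗5:
  [31, 31, 77]
  [31, 31, 77]
  [77, 60, 31]
Answer: row 2 of W^⊗5 = [31, 31, 77]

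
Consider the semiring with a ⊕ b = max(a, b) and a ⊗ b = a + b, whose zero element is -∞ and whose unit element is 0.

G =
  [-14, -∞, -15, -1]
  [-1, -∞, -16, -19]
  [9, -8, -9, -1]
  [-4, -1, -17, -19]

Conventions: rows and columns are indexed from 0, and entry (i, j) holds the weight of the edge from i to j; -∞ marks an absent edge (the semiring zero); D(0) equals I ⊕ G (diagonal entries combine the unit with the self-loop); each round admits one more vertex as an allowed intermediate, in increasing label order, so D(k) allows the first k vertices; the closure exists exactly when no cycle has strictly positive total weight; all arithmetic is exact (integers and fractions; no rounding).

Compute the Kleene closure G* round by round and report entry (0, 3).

D(0):
  [0, -∞, -15, -1]
  [-1, 0, -16, -19]
  [9, -8, 0, -1]
  [-4, -1, -17, 0]
D(1):
  [0, -∞, -15, -1]
  [-1, 0, -16, -2]
  [9, -8, 0, 8]
  [-4, -1, -17, 0]
D(2):
  [0, -∞, -15, -1]
  [-1, 0, -16, -2]
  [9, -8, 0, 8]
  [-2, -1, -17, 0]
D(3):
  [0, -23, -15, -1]
  [-1, 0, -16, -2]
  [9, -8, 0, 8]
  [-2, -1, -17, 0]
D(4):
  [0, -2, -15, -1]
  [-1, 0, -16, -2]
  [9, 7, 0, 8]
  [-2, -1, -17, 0]
Answer: G*[0][3] = -1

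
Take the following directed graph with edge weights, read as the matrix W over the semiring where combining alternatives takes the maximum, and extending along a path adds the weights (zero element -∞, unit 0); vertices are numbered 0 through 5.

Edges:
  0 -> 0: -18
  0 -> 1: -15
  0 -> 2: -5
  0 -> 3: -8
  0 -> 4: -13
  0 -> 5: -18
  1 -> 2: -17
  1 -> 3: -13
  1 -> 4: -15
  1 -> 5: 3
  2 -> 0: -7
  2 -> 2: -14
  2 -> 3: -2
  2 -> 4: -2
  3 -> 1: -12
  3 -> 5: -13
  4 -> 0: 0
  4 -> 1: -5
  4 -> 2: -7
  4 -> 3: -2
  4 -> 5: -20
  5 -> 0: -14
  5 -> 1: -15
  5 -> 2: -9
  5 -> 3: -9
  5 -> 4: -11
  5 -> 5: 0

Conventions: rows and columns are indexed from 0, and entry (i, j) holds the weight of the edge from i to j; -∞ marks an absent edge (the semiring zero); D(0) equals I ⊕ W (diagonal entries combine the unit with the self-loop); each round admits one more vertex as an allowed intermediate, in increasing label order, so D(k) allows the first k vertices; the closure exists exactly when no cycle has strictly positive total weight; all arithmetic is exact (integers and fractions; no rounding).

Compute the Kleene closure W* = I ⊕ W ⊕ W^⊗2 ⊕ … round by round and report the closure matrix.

D(0):
  [0, -15, -5, -8, -13, -18]
  [-∞, 0, -17, -13, -15, 3]
  [-7, -∞, 0, -2, -2, -∞]
  [-∞, -12, -∞, 0, -∞, -13]
  [0, -5, -7, -2, 0, -20]
  [-14, -15, -9, -9, -11, 0]
D(1):
  [0, -15, -5, -8, -13, -18]
  [-∞, 0, -17, -13, -15, 3]
  [-7, -22, 0, -2, -2, -25]
  [-∞, -12, -∞, 0, -∞, -13]
  [0, -5, -5, -2, 0, -18]
  [-14, -15, -9, -9, -11, 0]
D(2):
  [0, -15, -5, -8, -13, -12]
  [-∞, 0, -17, -13, -15, 3]
  [-7, -22, 0, -2, -2, -19]
  [-∞, -12, -29, 0, -27, -9]
  [0, -5, -5, -2, 0, -2]
  [-14, -15, -9, -9, -11, 0]
D(3):
  [0, -15, -5, -7, -7, -12]
  [-24, 0, -17, -13, -15, 3]
  [-7, -22, 0, -2, -2, -19]
  [-36, -12, -29, 0, -27, -9]
  [0, -5, -5, -2, 0, -2]
  [-14, -15, -9, -9, -11, 0]
D(4):
  [0, -15, -5, -7, -7, -12]
  [-24, 0, -17, -13, -15, 3]
  [-7, -14, 0, -2, -2, -11]
  [-36, -12, -29, 0, -27, -9]
  [0, -5, -5, -2, 0, -2]
  [-14, -15, -9, -9, -11, 0]
D(5):
  [0, -12, -5, -7, -7, -9]
  [-15, 0, -17, -13, -15, 3]
  [-2, -7, 0, -2, -2, -4]
  [-27, -12, -29, 0, -27, -9]
  [0, -5, -5, -2, 0, -2]
  [-11, -15, -9, -9, -11, 0]
D(6):
  [0, -12, -5, -7, -7, -9]
  [-8, 0, -6, -6, -8, 3]
  [-2, -7, 0, -2, -2, -4]
  [-20, -12, -18, 0, -20, -9]
  [0, -5, -5, -2, 0, -2]
  [-11, -15, -9, -9, -11, 0]
Answer: W* = [[0, -12, -5, -7, -7, -9], [-8, 0, -6, -6, -8, 3], [-2, -7, 0, -2, -2, -4], [-20, -12, -18, 0, -20, -9], [0, -5, -5, -2, 0, -2], [-11, -15, -9, -9, -11, 0]]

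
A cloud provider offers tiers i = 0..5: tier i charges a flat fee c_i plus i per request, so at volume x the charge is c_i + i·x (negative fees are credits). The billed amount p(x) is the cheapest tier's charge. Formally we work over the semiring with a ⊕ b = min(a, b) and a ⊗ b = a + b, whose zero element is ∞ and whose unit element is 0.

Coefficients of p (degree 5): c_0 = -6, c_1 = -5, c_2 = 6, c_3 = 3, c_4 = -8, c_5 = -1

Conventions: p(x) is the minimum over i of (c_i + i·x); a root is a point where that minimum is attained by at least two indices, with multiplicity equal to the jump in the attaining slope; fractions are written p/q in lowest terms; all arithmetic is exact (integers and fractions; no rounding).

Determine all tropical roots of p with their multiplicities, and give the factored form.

hull edge (i=0, c=-6) to (i=4, c=-8): slope -1/2, span 4
hull edge (i=4, c=-8) to (i=5, c=-1): slope 7, span 1
Factored form: p(x) = -1 ⊗ (x ⊕ (-7)) ⊗ (x ⊕ 1/2) ⊗ (x ⊕ 1/2) ⊗ (x ⊕ 1/2) ⊗ (x ⊕ 1/2)
Answer: roots = -7 (mult 1), 1/2 (mult 4)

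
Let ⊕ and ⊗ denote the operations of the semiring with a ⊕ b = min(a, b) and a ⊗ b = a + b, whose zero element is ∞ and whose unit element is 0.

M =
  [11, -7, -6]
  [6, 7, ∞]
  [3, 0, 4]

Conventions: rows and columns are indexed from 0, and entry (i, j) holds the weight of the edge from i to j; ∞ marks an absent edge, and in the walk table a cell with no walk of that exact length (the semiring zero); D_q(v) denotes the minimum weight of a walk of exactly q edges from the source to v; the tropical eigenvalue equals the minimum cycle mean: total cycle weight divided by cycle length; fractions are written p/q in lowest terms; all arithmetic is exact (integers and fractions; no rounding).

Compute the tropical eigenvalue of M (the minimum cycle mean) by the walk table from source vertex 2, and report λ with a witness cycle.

q=0: [∞, ∞, 0]
q=1: [3, 0, 4]
q=2: [6, -4, -3]
q=3: [0, -3, 0]
Optimal cycle mean attained by: cycle 0->2->0, total (-6) + 3, length 2.
Answer: λ = -3/2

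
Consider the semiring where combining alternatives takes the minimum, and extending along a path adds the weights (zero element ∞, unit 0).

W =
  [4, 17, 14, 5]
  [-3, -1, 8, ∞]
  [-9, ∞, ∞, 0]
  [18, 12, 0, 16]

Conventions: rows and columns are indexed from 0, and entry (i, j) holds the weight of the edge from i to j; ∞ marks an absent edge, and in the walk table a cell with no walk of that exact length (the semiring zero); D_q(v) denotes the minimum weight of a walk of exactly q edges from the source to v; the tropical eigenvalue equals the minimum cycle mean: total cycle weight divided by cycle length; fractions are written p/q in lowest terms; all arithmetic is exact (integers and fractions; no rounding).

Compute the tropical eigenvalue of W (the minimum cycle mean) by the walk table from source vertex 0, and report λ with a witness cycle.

q=0: [0, ∞, ∞, ∞]
q=1: [4, 17, 14, 5]
q=2: [5, 16, 5, 9]
q=3: [-4, 15, 9, 5]
q=4: [0, 13, 5, 1]
Optimal cycle mean attained by: cycle 0->3->2->0, total 5 + 0 + (-9), length 3.
Answer: λ = -4/3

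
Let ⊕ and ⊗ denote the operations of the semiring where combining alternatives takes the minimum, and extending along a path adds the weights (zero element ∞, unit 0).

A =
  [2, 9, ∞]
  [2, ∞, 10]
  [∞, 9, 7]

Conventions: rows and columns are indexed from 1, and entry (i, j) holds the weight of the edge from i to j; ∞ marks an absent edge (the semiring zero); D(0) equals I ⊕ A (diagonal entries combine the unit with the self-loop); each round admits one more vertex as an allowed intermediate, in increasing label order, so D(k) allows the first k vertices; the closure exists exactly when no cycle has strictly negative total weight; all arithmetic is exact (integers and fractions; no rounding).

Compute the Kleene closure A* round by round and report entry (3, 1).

D(0):
  [0, 9, ∞]
  [2, 0, 10]
  [∞, 9, 0]
D(1):
  [0, 9, ∞]
  [2, 0, 10]
  [∞, 9, 0]
D(2):
  [0, 9, 19]
  [2, 0, 10]
  [11, 9, 0]
D(3):
  [0, 9, 19]
  [2, 0, 10]
  [11, 9, 0]
Answer: A*[3][1] = 11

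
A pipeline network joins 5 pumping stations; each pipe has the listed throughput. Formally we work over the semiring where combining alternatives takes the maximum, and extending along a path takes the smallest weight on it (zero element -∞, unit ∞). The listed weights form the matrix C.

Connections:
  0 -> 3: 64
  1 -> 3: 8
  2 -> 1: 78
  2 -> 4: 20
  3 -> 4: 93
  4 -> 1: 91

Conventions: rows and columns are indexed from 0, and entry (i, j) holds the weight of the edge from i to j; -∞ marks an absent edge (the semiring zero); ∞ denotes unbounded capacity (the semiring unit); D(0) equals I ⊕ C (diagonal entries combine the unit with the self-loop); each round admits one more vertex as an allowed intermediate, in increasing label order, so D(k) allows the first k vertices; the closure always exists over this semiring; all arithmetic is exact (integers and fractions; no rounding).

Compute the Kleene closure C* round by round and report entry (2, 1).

D(0):
  [∞, -∞, -∞, 64, -∞]
  [-∞, ∞, -∞, 8, -∞]
  [-∞, 78, ∞, -∞, 20]
  [-∞, -∞, -∞, ∞, 93]
  [-∞, 91, -∞, -∞, ∞]
D(1):
  [∞, -∞, -∞, 64, -∞]
  [-∞, ∞, -∞, 8, -∞]
  [-∞, 78, ∞, -∞, 20]
  [-∞, -∞, -∞, ∞, 93]
  [-∞, 91, -∞, -∞, ∞]
D(2):
  [∞, -∞, -∞, 64, -∞]
  [-∞, ∞, -∞, 8, -∞]
  [-∞, 78, ∞, 8, 20]
  [-∞, -∞, -∞, ∞, 93]
  [-∞, 91, -∞, 8, ∞]
D(3):
  [∞, -∞, -∞, 64, -∞]
  [-∞, ∞, -∞, 8, -∞]
  [-∞, 78, ∞, 8, 20]
  [-∞, -∞, -∞, ∞, 93]
  [-∞, 91, -∞, 8, ∞]
D(4):
  [∞, -∞, -∞, 64, 64]
  [-∞, ∞, -∞, 8, 8]
  [-∞, 78, ∞, 8, 20]
  [-∞, -∞, -∞, ∞, 93]
  [-∞, 91, -∞, 8, ∞]
D(5):
  [∞, 64, -∞, 64, 64]
  [-∞, ∞, -∞, 8, 8]
  [-∞, 78, ∞, 8, 20]
  [-∞, 91, -∞, ∞, 93]
  [-∞, 91, -∞, 8, ∞]
Answer: C*[2][1] = 78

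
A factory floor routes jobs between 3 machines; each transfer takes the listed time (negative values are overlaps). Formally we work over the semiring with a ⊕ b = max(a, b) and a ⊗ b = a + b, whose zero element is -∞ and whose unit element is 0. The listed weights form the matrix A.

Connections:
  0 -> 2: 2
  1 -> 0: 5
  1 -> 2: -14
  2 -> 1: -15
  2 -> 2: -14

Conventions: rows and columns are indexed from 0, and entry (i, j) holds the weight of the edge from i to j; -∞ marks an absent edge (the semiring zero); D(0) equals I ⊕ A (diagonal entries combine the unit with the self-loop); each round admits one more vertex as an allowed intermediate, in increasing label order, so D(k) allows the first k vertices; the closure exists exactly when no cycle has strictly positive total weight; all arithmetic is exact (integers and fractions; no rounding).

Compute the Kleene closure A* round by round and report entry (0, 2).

D(0):
  [0, -∞, 2]
  [5, 0, -14]
  [-∞, -15, 0]
D(1):
  [0, -∞, 2]
  [5, 0, 7]
  [-∞, -15, 0]
D(2):
  [0, -∞, 2]
  [5, 0, 7]
  [-10, -15, 0]
D(3):
  [0, -13, 2]
  [5, 0, 7]
  [-10, -15, 0]
Answer: A*[0][2] = 2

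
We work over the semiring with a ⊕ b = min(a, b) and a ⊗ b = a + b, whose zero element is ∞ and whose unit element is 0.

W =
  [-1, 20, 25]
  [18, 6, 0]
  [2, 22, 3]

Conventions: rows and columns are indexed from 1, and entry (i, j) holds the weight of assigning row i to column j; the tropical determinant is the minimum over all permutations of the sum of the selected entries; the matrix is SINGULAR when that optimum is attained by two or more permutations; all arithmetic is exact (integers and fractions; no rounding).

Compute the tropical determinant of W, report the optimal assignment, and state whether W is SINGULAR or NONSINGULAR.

σ = (1, 2, 3): (-1) + 6 + 3 = 8
σ = (1, 3, 2): (-1) + 0 + 22 = 21
σ = (2, 1, 3): 20 + 18 + 3 = 41
σ = (2, 3, 1): 20 + 0 + 2 = 22
σ = (3, 1, 2): 25 + 18 + 22 = 65
σ = (3, 2, 1): 25 + 6 + 2 = 33
Optimal value attained by: σ = (1, 2, 3).
Answer: det⊕(W) = 8; verdict: NONSINGULAR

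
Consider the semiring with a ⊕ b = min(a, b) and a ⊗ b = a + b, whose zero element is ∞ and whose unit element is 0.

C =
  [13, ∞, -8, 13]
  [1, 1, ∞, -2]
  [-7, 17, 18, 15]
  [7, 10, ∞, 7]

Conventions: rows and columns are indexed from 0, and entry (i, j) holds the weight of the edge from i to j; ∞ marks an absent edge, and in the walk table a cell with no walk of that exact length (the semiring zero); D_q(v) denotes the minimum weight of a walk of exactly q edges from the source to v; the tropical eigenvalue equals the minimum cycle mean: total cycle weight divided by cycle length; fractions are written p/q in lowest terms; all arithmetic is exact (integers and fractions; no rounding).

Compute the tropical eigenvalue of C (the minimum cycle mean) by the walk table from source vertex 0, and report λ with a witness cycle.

q=0: [0, ∞, ∞, ∞]
q=1: [13, ∞, -8, 13]
q=2: [-15, 9, 5, 7]
q=3: [-2, 10, -23, -2]
q=4: [-30, -6, -10, -8]
Optimal cycle mean attained by: cycle 0->2->0, total (-8) + (-7), length 2.
Answer: λ = -15/2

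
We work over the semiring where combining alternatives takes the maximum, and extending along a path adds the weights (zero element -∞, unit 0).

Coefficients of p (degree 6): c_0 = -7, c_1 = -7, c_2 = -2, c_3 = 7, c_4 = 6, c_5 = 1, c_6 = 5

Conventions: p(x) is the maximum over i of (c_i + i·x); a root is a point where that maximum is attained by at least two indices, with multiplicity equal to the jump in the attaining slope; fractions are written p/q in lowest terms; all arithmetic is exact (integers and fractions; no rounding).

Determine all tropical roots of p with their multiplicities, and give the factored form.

hull edge (i=0, c=-7) to (i=3, c=7): slope 14/3, span 3
hull edge (i=3, c=7) to (i=6, c=5): slope -2/3, span 3
Factored form: p(x) = 5 ⊗ (x ⊕ (-14/3)) ⊗ (x ⊕ (-14/3)) ⊗ (x ⊕ (-14/3)) ⊗ (x ⊕ 2/3) ⊗ (x ⊕ 2/3) ⊗ (x ⊕ 2/3)
Answer: roots = -14/3 (mult 3), 2/3 (mult 3)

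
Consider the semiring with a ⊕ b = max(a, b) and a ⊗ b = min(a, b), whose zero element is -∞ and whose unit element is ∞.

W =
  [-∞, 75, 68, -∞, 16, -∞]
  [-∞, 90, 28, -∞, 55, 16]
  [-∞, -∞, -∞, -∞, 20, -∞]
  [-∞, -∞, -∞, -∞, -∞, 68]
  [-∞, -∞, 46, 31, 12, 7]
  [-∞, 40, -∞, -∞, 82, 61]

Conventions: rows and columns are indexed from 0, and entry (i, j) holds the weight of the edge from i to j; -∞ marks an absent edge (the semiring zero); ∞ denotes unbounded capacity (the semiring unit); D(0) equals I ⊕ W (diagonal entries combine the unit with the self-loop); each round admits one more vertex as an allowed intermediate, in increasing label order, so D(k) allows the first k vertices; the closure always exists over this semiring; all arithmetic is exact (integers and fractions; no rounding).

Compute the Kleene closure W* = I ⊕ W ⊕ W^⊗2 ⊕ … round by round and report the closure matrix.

D(0):
  [∞, 75, 68, -∞, 16, -∞]
  [-∞, ∞, 28, -∞, 55, 16]
  [-∞, -∞, ∞, -∞, 20, -∞]
  [-∞, -∞, -∞, ∞, -∞, 68]
  [-∞, -∞, 46, 31, ∞, 7]
  [-∞, 40, -∞, -∞, 82, ∞]
D(1):
  [∞, 75, 68, -∞, 16, -∞]
  [-∞, ∞, 28, -∞, 55, 16]
  [-∞, -∞, ∞, -∞, 20, -∞]
  [-∞, -∞, -∞, ∞, -∞, 68]
  [-∞, -∞, 46, 31, ∞, 7]
  [-∞, 40, -∞, -∞, 82, ∞]
D(2):
  [∞, 75, 68, -∞, 55, 16]
  [-∞, ∞, 28, -∞, 55, 16]
  [-∞, -∞, ∞, -∞, 20, -∞]
  [-∞, -∞, -∞, ∞, -∞, 68]
  [-∞, -∞, 46, 31, ∞, 7]
  [-∞, 40, 28, -∞, 82, ∞]
D(3):
  [∞, 75, 68, -∞, 55, 16]
  [-∞, ∞, 28, -∞, 55, 16]
  [-∞, -∞, ∞, -∞, 20, -∞]
  [-∞, -∞, -∞, ∞, -∞, 68]
  [-∞, -∞, 46, 31, ∞, 7]
  [-∞, 40, 28, -∞, 82, ∞]
D(4):
  [∞, 75, 68, -∞, 55, 16]
  [-∞, ∞, 28, -∞, 55, 16]
  [-∞, -∞, ∞, -∞, 20, -∞]
  [-∞, -∞, -∞, ∞, -∞, 68]
  [-∞, -∞, 46, 31, ∞, 31]
  [-∞, 40, 28, -∞, 82, ∞]
D(5):
  [∞, 75, 68, 31, 55, 31]
  [-∞, ∞, 46, 31, 55, 31]
  [-∞, -∞, ∞, 20, 20, 20]
  [-∞, -∞, -∞, ∞, -∞, 68]
  [-∞, -∞, 46, 31, ∞, 31]
  [-∞, 40, 46, 31, 82, ∞]
D(6):
  [∞, 75, 68, 31, 55, 31]
  [-∞, ∞, 46, 31, 55, 31]
  [-∞, 20, ∞, 20, 20, 20]
  [-∞, 40, 46, ∞, 68, 68]
  [-∞, 31, 46, 31, ∞, 31]
  [-∞, 40, 46, 31, 82, ∞]
Answer: W* = [[∞, 75, 68, 31, 55, 31], [-∞, ∞, 46, 31, 55, 31], [-∞, 20, ∞, 20, 20, 20], [-∞, 40, 46, ∞, 68, 68], [-∞, 31, 46, 31, ∞, 31], [-∞, 40, 46, 31, 82, ∞]]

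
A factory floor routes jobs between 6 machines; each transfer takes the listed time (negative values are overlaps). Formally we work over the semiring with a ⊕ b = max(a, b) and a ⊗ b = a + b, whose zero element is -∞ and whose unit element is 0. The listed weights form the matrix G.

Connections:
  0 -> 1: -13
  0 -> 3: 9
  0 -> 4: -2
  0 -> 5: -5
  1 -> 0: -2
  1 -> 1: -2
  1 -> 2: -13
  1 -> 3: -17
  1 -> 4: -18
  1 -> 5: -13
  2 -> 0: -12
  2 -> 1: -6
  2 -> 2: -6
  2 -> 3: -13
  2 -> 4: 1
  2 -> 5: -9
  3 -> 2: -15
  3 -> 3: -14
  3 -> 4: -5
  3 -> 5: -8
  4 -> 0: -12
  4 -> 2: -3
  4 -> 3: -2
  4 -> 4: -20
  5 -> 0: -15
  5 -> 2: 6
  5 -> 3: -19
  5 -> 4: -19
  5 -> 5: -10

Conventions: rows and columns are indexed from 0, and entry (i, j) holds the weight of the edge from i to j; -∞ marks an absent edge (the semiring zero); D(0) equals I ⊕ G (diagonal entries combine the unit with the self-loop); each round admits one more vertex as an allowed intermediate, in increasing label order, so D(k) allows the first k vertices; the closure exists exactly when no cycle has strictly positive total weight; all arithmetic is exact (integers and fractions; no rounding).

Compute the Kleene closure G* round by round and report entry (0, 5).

D(0):
  [0, -13, -∞, 9, -2, -5]
  [-2, 0, -13, -17, -18, -13]
  [-12, -6, 0, -13, 1, -9]
  [-∞, -∞, -15, 0, -5, -8]
  [-12, -∞, -3, -2, 0, -∞]
  [-15, -∞, 6, -19, -19, 0]
D(1):
  [0, -13, -∞, 9, -2, -5]
  [-2, 0, -13, 7, -4, -7]
  [-12, -6, 0, -3, 1, -9]
  [-∞, -∞, -15, 0, -5, -8]
  [-12, -25, -3, -2, 0, -17]
  [-15, -28, 6, -6, -17, 0]
D(2):
  [0, -13, -26, 9, -2, -5]
  [-2, 0, -13, 7, -4, -7]
  [-8, -6, 0, 1, 1, -9]
  [-∞, -∞, -15, 0, -5, -8]
  [-12, -25, -3, -2, 0, -17]
  [-15, -28, 6, -6, -17, 0]
D(3):
  [0, -13, -26, 9, -2, -5]
  [-2, 0, -13, 7, -4, -7]
  [-8, -6, 0, 1, 1, -9]
  [-23, -21, -15, 0, -5, -8]
  [-11, -9, -3, -2, 0, -12]
  [-2, 0, 6, 7, 7, 0]
D(4):
  [0, -12, -6, 9, 4, 1]
  [-2, 0, -8, 7, 2, -1]
  [-8, -6, 0, 1, 1, -7]
  [-23, -21, -15, 0, -5, -8]
  [-11, -9, -3, -2, 0, -10]
  [-2, 0, 6, 7, 7, 0]
D(5):
  [0, -5, 1, 9, 4, 1]
  [-2, 0, -1, 7, 2, -1]
  [-8, -6, 0, 1, 1, -7]
  [-16, -14, -8, 0, -5, -8]
  [-11, -9, -3, -2, 0, -10]
  [-2, 0, 6, 7, 7, 0]
D(6):
  [0, 1, 7, 9, 8, 1]
  [-2, 0, 5, 7, 6, -1]
  [-8, -6, 0, 1, 1, -7]
  [-10, -8, -2, 0, -1, -8]
  [-11, -9, -3, -2, 0, -10]
  [-2, 0, 6, 7, 7, 0]
Answer: G*[0][5] = 1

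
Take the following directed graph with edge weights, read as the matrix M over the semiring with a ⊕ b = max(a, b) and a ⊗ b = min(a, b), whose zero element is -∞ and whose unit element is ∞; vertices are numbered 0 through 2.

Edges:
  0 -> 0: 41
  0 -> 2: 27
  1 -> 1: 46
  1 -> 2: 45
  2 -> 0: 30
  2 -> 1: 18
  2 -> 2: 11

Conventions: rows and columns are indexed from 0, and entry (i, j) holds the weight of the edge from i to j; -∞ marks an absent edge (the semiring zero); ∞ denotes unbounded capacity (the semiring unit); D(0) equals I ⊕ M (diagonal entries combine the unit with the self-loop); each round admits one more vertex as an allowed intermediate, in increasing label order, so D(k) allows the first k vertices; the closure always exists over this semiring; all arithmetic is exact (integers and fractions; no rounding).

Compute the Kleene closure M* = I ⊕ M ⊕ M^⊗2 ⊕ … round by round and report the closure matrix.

D(0):
  [∞, -∞, 27]
  [-∞, ∞, 45]
  [30, 18, ∞]
D(1):
  [∞, -∞, 27]
  [-∞, ∞, 45]
  [30, 18, ∞]
D(2):
  [∞, -∞, 27]
  [-∞, ∞, 45]
  [30, 18, ∞]
D(3):
  [∞, 18, 27]
  [30, ∞, 45]
  [30, 18, ∞]
Answer: M* = [[∞, 18, 27], [30, ∞, 45], [30, 18, ∞]]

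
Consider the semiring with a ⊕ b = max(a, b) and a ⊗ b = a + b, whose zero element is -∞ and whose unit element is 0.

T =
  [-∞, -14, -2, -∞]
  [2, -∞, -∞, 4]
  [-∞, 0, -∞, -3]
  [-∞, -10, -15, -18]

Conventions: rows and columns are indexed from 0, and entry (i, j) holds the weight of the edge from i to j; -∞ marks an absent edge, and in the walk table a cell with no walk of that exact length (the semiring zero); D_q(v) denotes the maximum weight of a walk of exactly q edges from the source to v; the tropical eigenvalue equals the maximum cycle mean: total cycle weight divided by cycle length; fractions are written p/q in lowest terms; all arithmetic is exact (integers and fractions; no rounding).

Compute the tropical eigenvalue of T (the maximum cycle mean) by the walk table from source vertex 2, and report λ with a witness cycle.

q=0: [-∞, -∞, 0, -∞]
q=1: [-∞, 0, -∞, -3]
q=2: [2, -13, -18, 4]
q=3: [-11, -6, 0, -9]
q=4: [-4, 0, -13, -2]
Optimal cycle mean attained by: cycle 0->2->1->0, total (-2) + 0 + 2, length 3.
Answer: λ = 0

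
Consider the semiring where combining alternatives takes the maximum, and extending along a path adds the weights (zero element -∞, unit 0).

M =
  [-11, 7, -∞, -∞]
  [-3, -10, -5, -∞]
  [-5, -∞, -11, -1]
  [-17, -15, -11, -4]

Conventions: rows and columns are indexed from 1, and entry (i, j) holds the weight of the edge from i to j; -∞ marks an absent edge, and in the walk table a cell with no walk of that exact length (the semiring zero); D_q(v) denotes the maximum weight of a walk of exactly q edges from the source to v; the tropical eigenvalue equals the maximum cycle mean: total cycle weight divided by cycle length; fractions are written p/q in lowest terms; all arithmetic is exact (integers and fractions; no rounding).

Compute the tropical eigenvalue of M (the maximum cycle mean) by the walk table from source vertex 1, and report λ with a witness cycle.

q=0: [0, -∞, -∞, -∞]
q=1: [-11, 7, -∞, -∞]
q=2: [4, -3, 2, -∞]
q=3: [-3, 11, -8, 1]
q=4: [8, 4, 6, -3]
Optimal cycle mean attained by: cycle 1->2->1, total 7 + (-3), length 2.
Answer: λ = 2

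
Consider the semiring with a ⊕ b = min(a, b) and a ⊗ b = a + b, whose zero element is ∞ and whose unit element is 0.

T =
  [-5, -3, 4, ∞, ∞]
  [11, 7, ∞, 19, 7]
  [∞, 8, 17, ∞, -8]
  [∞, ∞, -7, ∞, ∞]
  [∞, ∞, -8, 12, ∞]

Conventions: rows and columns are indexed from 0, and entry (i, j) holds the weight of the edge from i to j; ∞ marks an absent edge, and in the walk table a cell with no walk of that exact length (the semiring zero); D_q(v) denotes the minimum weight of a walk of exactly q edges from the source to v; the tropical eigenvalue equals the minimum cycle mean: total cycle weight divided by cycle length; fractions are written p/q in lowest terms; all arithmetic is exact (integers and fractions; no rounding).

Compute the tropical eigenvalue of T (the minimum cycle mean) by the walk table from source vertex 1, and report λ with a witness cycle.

q=0: [∞, 0, ∞, ∞, ∞]
q=1: [11, 7, ∞, 19, 7]
q=2: [6, 8, -1, 19, 14]
q=3: [1, 3, 6, 26, -9]
q=4: [-4, -2, -17, 3, -2]
q=5: [-9, -9, -10, 10, -25]
Optimal cycle mean attained by: cycle 2->4->2, total (-8) + (-8), length 2.
Answer: λ = -8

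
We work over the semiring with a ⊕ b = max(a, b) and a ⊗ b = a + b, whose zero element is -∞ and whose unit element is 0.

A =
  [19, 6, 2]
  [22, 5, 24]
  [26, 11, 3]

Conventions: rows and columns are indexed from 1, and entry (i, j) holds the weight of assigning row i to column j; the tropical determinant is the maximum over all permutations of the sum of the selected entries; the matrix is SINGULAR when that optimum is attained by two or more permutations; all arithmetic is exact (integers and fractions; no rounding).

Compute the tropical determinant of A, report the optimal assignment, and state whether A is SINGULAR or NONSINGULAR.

σ = (1, 2, 3): 19 + 5 + 3 = 27
σ = (1, 3, 2): 19 + 24 + 11 = 54
σ = (2, 1, 3): 6 + 22 + 3 = 31
σ = (2, 3, 1): 6 + 24 + 26 = 56
σ = (3, 1, 2): 2 + 22 + 11 = 35
σ = (3, 2, 1): 2 + 5 + 26 = 33
Optimal value attained by: σ = (2, 3, 1).
Answer: det⊕(A) = 56; verdict: NONSINGULAR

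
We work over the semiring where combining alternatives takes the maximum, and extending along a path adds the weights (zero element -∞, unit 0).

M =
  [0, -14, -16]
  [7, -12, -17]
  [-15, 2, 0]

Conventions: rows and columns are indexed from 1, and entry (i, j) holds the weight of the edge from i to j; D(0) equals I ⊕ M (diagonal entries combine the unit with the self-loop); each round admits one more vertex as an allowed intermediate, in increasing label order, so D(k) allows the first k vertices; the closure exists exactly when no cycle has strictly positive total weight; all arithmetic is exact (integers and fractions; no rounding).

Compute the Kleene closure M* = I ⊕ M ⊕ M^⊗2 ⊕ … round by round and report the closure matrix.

D(0):
  [0, -14, -16]
  [7, 0, -17]
  [-15, 2, 0]
D(1):
  [0, -14, -16]
  [7, 0, -9]
  [-15, 2, 0]
D(2):
  [0, -14, -16]
  [7, 0, -9]
  [9, 2, 0]
D(3):
  [0, -14, -16]
  [7, 0, -9]
  [9, 2, 0]
Answer: M* = [[0, -14, -16], [7, 0, -9], [9, 2, 0]]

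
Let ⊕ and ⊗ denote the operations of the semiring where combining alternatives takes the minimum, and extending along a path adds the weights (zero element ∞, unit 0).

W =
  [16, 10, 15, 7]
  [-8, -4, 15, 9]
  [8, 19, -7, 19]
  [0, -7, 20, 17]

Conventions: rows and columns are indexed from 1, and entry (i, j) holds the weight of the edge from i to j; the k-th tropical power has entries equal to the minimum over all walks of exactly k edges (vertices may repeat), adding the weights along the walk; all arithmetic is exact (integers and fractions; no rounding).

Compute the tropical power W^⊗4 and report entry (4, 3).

W^⊗2:
  [2, 0, 8, 19]
  [-12, -8, 7, -1]
  [1, 12, -14, 12]
  [-15, -11, 8, 2]
W^⊗3:
  [-8, -4, 1, 9]
  [-16, -12, 0, -5]
  [-6, 5, -21, 5]
  [-19, -15, 0, -8]
W^⊗4:
  [-12, -8, -6, -1]
  [-20, -16, -7, -9]
  [-13, -2, -28, -2]
  [-23, -19, -7, -12]
Key observation: the optimum is the walk 4->2->1->3->3, with weight (-7) + (-8) + 15 + (-7) = -7.
Optimal value attained by: walk 4->2->1->3->3.
Answer: (W^⊗4)[4][3] = -7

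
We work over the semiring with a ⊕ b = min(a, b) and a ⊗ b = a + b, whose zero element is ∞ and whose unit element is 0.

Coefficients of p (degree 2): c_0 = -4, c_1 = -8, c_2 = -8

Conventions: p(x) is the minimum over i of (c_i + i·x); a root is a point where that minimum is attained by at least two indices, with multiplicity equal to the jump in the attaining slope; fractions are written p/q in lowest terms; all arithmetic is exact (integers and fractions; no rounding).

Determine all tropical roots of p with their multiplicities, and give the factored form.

hull edge (i=0, c=-4) to (i=1, c=-8): slope -4, span 1
hull edge (i=1, c=-8) to (i=2, c=-8): slope 0, span 1
Factored form: p(x) = -8 ⊗ (x ⊕ 0) ⊗ (x ⊕ 4)
Answer: roots = 0 (mult 1), 4 (mult 1)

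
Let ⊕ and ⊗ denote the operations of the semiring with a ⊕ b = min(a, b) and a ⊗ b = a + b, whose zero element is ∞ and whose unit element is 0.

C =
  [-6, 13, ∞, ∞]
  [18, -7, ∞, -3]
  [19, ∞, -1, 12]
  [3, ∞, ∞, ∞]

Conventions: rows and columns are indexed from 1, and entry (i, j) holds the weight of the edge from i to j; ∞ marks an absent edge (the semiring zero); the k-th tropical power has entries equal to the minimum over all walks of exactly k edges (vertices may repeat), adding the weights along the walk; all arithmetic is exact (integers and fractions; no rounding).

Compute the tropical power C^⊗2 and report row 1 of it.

C^⊗2:
  [-12, 6, ∞, 10]
  [0, -14, ∞, -10]
  [13, 32, -2, 11]
  [-3, 16, ∞, ∞]
Answer: row 1 of C^⊗2 = [-12, 6, ∞, 10]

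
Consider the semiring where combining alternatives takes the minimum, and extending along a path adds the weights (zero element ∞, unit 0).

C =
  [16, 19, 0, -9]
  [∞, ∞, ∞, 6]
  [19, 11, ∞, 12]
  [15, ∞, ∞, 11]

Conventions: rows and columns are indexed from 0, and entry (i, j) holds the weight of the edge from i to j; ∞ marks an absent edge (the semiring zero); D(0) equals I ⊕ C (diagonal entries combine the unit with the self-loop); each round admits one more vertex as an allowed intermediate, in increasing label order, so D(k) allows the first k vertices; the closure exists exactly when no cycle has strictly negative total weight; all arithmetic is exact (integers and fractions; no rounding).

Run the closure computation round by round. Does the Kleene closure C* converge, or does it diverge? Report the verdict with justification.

D(0):
  [0, 19, 0, -9]
  [∞, 0, ∞, 6]
  [19, 11, 0, 12]
  [15, ∞, ∞, 0]
D(1):
  [0, 19, 0, -9]
  [∞, 0, ∞, 6]
  [19, 11, 0, 10]
  [15, 34, 15, 0]
D(2):
  [0, 19, 0, -9]
  [∞, 0, ∞, 6]
  [19, 11, 0, 10]
  [15, 34, 15, 0]
D(3):
  [0, 11, 0, -9]
  [∞, 0, ∞, 6]
  [19, 11, 0, 10]
  [15, 26, 15, 0]
D(4):
  [0, 11, 0, -9]
  [21, 0, 21, 6]
  [19, 11, 0, 10]
  [15, 26, 15, 0]
Key observation: every diagonal entry stays at the unit through all rounds, so no improving cycle exists.
Answer: CONVERGES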